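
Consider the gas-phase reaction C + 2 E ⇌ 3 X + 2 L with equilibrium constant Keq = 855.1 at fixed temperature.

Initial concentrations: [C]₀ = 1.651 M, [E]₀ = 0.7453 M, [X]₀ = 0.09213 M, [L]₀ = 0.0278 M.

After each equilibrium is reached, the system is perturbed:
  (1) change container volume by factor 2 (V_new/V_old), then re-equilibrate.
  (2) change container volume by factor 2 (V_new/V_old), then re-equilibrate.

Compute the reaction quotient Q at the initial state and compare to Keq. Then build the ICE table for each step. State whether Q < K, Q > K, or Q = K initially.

Q₀ = 6.5900e-07 vs Keq = 855.1 ⇒ Q<K, forward
Step 1:
                  C         E         X         L
  I           1.651    0.7453   0.09213    0.0278
  C         -0.3585    -0.717     1.076     0.717
  E           1.292   0.02827     1.168    0.7448
  solve Keq expr → x = 0.3585; check Q = 855.1
Then change container volume by factor 2 (V_new/V_old).
Step 2:
                  C         E         X         L
  I          0.6462   0.01413    0.5838    0.3724
  C       -0.003366 -0.006733    0.0101  0.006733
  E          0.6429  0.007402    0.5939    0.3791
  solve Keq expr → x = 0.003366; check Q = 855.1
Then change container volume by factor 2 (V_new/V_old).
Step 3:
                  C         E         X         L
  I          0.3214  0.003701     0.297    0.1896
  C       -9.0231e-04 -0.001805  0.002707  0.001805
  E          0.3205  0.001896    0.2997    0.1914
  solve Keq expr → x = 9.0231e-04; check Q = 855.1

Q₀ = 6.5900e-07; Q < K (proceeds forward)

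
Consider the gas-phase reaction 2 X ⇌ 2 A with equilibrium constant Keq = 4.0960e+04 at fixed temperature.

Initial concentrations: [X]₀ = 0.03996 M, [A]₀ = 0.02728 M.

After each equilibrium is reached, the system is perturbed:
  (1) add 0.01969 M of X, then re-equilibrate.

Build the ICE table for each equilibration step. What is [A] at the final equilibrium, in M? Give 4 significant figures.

[A]_eq = 0.0865 M

Q₀ = 0.4661 vs Keq = 4.0960e+04 ⇒ Q<K, forward
Step 1:
                  X         A
  init      0.03996   0.02728
  Δ        -0.03963   0.03963
  eq      3.3060e-04   0.06691
  solve Keq expr → x = 0.01981; check Q = 4.0960e+04
Then add 0.01969 M of X.
Step 2:
                  X         A
  init      0.02002   0.06691
  Δ        -0.01959   0.01959
  eq      4.2741e-04    0.0865
  solve Keq expr → x = 0.009797; check Q = 4.0960e+04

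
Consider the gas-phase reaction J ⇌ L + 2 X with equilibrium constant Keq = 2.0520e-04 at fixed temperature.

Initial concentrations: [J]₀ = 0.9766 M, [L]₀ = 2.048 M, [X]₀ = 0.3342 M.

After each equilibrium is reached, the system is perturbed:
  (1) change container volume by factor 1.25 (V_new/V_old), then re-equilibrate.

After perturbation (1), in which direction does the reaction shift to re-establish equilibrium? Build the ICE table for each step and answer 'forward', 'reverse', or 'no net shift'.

Q₀ = 0.2342 vs Keq = 2.0520e-04 ⇒ Q>K, reverse
Step 1:
                   J          L          X
  I           0.9766      2.048     0.3342
  C           0.1615    -0.1615    -0.3231
  E            1.138      1.886    0.01113
  solve Keq expr → x = -0.1615; check Q = 2.0520e-04
Then change container volume by factor 1.25 (V_new/V_old).
Step 2:
                   J          L          X
  I           0.9105      1.509   0.008901
  C        -0.001107   0.001107   0.002214
  E           0.9094       1.51    0.01112
  solve Keq expr → x = 0.001107; check Q = 2.0520e-04

Direction: forward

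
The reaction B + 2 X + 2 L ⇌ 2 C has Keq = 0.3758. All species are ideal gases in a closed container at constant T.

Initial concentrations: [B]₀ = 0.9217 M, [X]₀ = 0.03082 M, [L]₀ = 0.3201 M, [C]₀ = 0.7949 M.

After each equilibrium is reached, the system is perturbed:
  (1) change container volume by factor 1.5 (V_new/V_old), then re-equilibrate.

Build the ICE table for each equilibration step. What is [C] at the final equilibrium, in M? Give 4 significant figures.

Q₀ = 7044 vs Keq = 0.3758 ⇒ Q>K, reverse
Step 1:
                  B         X         L         C
  Initial    0.9217   0.03082    0.3201    0.7949
  Change     0.2515    0.5031    0.5031   -0.5031
  Equil       1.173    0.5339    0.8232    0.2918
  solve Keq expr → x = -0.2515; check Q = 0.3758
Then change container volume by factor 1.5 (V_new/V_old).
Step 2:
                  B         X         L         C
  Initial    0.7822    0.3559    0.5488    0.1945
  Change    0.02834   0.05668   0.05668  -0.05668
  Equil      0.8105    0.4126    0.6055    0.1379
  solve Keq expr → x = -0.02834; check Q = 0.3758

[C]_eq = 0.1379 M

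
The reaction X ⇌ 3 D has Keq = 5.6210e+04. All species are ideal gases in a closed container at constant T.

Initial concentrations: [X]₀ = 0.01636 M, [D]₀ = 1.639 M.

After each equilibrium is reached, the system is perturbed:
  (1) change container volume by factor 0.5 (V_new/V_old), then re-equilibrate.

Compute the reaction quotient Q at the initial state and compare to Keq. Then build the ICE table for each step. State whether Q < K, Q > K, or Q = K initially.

Q₀ = 269.1; Q < K (proceeds forward)

Q₀ = 269.1 vs Keq = 5.6210e+04 ⇒ Q<K, forward
Step 1:
                  X         D
  I         0.01636     1.639
  C        -0.01627   0.04882
  E       8.5540e-05     1.688
  solve Keq expr → x = 0.01627; check Q = 5.6210e+04
Then change container volume by factor 0.5 (V_new/V_old).
Step 2:
                  X         D
  I       1.7108e-04     3.376
  C       5.1230e-04 -0.001537
  E       6.8338e-04     3.374
  solve Keq expr → x = -5.1230e-04; check Q = 5.6210e+04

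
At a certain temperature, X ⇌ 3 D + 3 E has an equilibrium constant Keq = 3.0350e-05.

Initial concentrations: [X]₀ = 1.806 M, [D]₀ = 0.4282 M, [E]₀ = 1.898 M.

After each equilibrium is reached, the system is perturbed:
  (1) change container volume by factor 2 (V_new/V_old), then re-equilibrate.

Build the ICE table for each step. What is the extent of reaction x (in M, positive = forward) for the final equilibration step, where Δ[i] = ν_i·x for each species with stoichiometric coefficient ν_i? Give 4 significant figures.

x = 0.008911 M

Q₀ = 0.2972 vs Keq = 3.0350e-05 ⇒ Q>K, reverse
Step 1:
                   X          D          E
  Initial      1.806     0.4282      1.898
  Change      0.1341    -0.4022    -0.4022
  Equil         1.94    0.02601      1.496
  solve Keq expr → x = -0.1341; check Q = 3.0350e-05
Then change container volume by factor 2 (V_new/V_old).
Step 2:
                   X          D          E
  Initial       0.97      0.013     0.7479
  Change   -0.008911    0.02673    0.02673
  Equil       0.9611    0.03974     0.7746
  solve Keq expr → x = 0.008911; check Q = 3.0350e-05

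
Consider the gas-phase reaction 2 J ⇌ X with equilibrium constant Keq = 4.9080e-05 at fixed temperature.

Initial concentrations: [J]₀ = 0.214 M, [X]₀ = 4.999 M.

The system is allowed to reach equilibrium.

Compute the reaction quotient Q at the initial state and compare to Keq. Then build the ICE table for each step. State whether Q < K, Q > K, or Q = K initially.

Q₀ = 109.2; Q > K (proceeds reverse)

Q₀ = 109.2 vs Keq = 4.9080e-05 ⇒ Q>K, reverse
Step 1:
                   J          X
  I            0.214      4.999
  C            9.988     -4.994
  E             10.2   0.005108
  solve Keq expr → x = -4.994; check Q = 4.9080e-05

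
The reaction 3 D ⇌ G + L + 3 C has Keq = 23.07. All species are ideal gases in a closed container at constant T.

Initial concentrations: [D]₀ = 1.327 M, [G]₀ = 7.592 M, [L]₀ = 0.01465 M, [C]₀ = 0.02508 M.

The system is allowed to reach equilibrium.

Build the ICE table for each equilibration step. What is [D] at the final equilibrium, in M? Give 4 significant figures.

[D]_eq = 0.435 M

Q₀ = 7.5087e-07 vs Keq = 23.07 ⇒ Q<K, forward
Step 1:
                    D           G           L           C
  I             1.327       7.592     0.01465     0.02508
  C            -0.892      0.2973      0.2973       0.892
  E             0.435       7.889       0.312      0.9171
  solve Keq expr → x = 0.2973; check Q = 23.07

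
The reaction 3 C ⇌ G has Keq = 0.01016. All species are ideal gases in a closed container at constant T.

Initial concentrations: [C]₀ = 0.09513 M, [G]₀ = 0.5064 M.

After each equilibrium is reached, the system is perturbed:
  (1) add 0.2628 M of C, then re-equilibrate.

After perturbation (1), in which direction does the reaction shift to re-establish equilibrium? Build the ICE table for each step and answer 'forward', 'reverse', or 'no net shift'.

Q₀ = 588.2 vs Keq = 0.01016 ⇒ Q>K, reverse
Step 1:
                    C           G
  I           0.09513      0.5064
  C             1.414     -0.4715
  E             1.509     0.03495
  solve Keq expr → x = -0.4715; check Q = 0.01016
Then add 0.2628 M of C.
Step 2:
                    C           G
  I             1.772     0.03495
  C          -0.05069      0.0169
  E             1.722     0.05184
  solve Keq expr → x = 0.0169; check Q = 0.01016

Direction: forward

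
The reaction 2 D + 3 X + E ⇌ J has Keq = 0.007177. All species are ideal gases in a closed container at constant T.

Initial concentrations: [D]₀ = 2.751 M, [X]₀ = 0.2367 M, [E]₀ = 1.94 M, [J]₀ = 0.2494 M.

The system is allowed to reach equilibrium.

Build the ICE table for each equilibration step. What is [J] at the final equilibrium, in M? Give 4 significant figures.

Q₀ = 1.281 vs Keq = 0.007177 ⇒ Q>K, reverse
Step 1:
                    D           X           E           J
  Initial       2.751      0.2367        1.94      0.2494
  Change       0.3604      0.5406      0.1802     -0.1802
  Equil         3.111      0.7773        2.12     0.06919
  solve Keq expr → x = -0.1802; check Q = 0.007177

[J]_eq = 0.06919 M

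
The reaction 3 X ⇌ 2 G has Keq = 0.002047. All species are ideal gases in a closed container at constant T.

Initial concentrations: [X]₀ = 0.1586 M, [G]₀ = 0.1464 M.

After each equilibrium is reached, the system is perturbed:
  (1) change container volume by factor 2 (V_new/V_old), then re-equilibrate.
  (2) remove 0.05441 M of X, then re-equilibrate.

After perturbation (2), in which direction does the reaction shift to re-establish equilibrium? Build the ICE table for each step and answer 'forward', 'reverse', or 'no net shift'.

Direction: reverse

Q₀ = 5.372 vs Keq = 0.002047 ⇒ Q>K, reverse
Step 1:
                  X         G
  I          0.1586    0.1464
  C          0.2047   -0.1365
  E          0.3633  0.009909
  solve Keq expr → x = -0.06825; check Q = 0.002047
Then change container volume by factor 2 (V_new/V_old).
Step 2:
                  X         G
  I          0.1817  0.004954
  C        0.002086 -0.001391
  E          0.1838  0.003564
  solve Keq expr → x = -6.9530e-04; check Q = 0.002047
Then remove 0.05441 M of X.
Step 3:
                  X         G
  I          0.1293  0.003564
  C        0.002111 -0.001407
  E          0.1315  0.002156
  solve Keq expr → x = -7.0371e-04; check Q = 0.002047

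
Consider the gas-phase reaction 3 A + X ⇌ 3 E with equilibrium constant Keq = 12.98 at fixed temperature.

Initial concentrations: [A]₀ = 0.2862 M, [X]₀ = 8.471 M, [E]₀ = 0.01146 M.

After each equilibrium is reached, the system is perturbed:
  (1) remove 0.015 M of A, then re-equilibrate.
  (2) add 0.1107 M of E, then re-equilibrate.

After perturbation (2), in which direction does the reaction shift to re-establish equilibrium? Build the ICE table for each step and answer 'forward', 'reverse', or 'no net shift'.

Q₀ = 7.5790e-06 vs Keq = 12.98 ⇒ Q<K, forward
Step 1:
                   A          X          E
  Initial     0.2862      8.471    0.01146
  Change     -0.2347   -0.07822     0.2347
  Equil      0.05153      8.393     0.2461
  solve Keq expr → x = 0.07822; check Q = 12.98
Then remove 0.015 M of A.
Step 2:
                   A          X          E
  Initial    0.03653      8.393     0.2461
  Change      0.0124   0.004132    -0.0124
  Equil      0.04893      8.397     0.2337
  solve Keq expr → x = -0.004132; check Q = 12.98
Then add 0.1107 M of E.
Step 3:
                   A          X          E
  Initial    0.04893      8.397     0.3444
  Change     0.01915   0.006383   -0.01915
  Equil      0.06808      8.403     0.3253
  solve Keq expr → x = -0.006383; check Q = 12.98

Direction: reverse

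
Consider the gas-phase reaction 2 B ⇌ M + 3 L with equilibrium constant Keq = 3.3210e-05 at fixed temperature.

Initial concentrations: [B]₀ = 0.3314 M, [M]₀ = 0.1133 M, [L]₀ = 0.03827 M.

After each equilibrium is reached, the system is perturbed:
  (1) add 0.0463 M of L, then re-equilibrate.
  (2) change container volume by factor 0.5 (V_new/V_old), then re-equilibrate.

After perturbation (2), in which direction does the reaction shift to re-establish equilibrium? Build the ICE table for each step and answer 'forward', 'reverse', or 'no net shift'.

Q₀ = 5.7823e-05 vs Keq = 3.3210e-05 ⇒ Q>K, reverse
Step 1:
                    B           M           L
  Initial      0.3314      0.1133     0.03827
  Change     0.004008   -0.002004   -0.006011
  Equil        0.3354      0.1113     0.03226
  solve Keq expr → x = -0.002004; check Q = 3.3210e-05
Then add 0.0463 M of L.
Step 2:
                    B           M           L
  Initial      0.3354      0.1113     0.07856
  Change       0.0286     -0.0143    -0.04289
  Equil         0.364       0.097     0.03566
  solve Keq expr → x = -0.0143; check Q = 3.3210e-05
Then change container volume by factor 0.5 (V_new/V_old).
Step 3:
                    B           M           L
  Initial       0.728       0.194     0.07133
  Change      0.01669   -0.008346    -0.02504
  Equil        0.7447      0.1857     0.04629
  solve Keq expr → x = -0.008346; check Q = 3.3210e-05

Direction: reverse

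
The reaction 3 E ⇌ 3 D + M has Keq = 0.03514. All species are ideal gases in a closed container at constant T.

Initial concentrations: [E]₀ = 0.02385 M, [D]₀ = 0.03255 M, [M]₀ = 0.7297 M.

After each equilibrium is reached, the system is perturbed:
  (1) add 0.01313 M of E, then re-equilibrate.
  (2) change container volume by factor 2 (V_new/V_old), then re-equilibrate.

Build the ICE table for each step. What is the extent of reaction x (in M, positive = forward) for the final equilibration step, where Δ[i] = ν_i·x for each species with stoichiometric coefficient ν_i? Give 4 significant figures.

Q₀ = 1.855 vs Keq = 0.03514 ⇒ Q>K, reverse
Step 1:
                   E          D          M
  I          0.02385    0.03255     0.7297
  C          0.01747   -0.01747  -0.005825
  E          0.04132    0.01508     0.7239
  solve Keq expr → x = -0.005825; check Q = 0.03514
Then add 0.01313 M of E.
Step 2:
                   E          D          M
  I          0.05445    0.01508     0.7239
  C        -0.003502   0.003502   0.001167
  E          0.05095    0.01858      0.725
  solve Keq expr → x = 0.001167; check Q = 0.03514
Then change container volume by factor 2 (V_new/V_old).
Step 3:
                   E          D          M
  I          0.02548   0.009289     0.3625
  C        -0.001651   0.001651 5.5019e-04
  E          0.02383    0.01094     0.3631
  solve Keq expr → x = 5.5019e-04; check Q = 0.03514

x = 5.5019e-04 M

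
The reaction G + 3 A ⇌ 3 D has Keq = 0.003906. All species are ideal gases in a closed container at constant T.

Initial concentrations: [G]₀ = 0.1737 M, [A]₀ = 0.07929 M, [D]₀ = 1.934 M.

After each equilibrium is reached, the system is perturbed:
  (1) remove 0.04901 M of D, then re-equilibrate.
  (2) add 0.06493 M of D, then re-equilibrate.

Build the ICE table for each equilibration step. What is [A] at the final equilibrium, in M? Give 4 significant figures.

Q₀ = 8.3544e+04 vs Keq = 0.003906 ⇒ Q>K, reverse
Step 1:
                    G           A           D
  init         0.1737     0.07929       1.934
  Δ            0.5612       1.683      -1.683
  eq           0.7349       1.763      0.2505
  solve Keq expr → x = -0.5612; check Q = 0.003906
Then remove 0.04901 M of D.
Step 2:
                    G           A           D
  init         0.7349       1.763      0.2015
  Δ          -0.01385    -0.04156     0.04156
  eq            0.721       1.721      0.2431
  solve Keq expr → x = 0.01385; check Q = 0.003906
Then add 0.06493 M of D.
Step 3:
                    G           A           D
  init          0.721       1.721       0.308
  Δ           0.01835     0.05505    -0.05505
  eq           0.7394       1.776       0.253
  solve Keq expr → x = -0.01835; check Q = 0.003906

[A]_eq = 1.776 M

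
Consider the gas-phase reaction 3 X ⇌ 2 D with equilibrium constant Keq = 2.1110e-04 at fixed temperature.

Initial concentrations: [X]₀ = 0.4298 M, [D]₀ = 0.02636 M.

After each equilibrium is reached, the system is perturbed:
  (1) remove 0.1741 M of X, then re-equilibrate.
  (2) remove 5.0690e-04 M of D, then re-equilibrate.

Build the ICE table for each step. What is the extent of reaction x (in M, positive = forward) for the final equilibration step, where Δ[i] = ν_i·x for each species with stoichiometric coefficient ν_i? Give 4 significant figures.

x = 2.4905e-04 M

Q₀ = 0.008752 vs Keq = 2.1110e-04 ⇒ Q>K, reverse
Step 1:
                  X         D
  Initial    0.4298   0.02636
  Change    0.03269  -0.02179
  Equil      0.4625   0.00457
  solve Keq expr → x = -0.0109; check Q = 2.1110e-04
Then remove 0.1741 M of X.
Step 2:
                  X         D
  Initial    0.2884   0.00457
  Change   0.003419 -0.002279
  Equil      0.2918   0.00229
  solve Keq expr → x = -0.00114; check Q = 2.1110e-04
Then remove 5.0690e-04 M of D.
Step 3:
                  X         D
  Initial    0.2918  0.001783
  Change  -7.4716e-04 4.9811e-04
  Equil      0.2911  0.002281
  solve Keq expr → x = 2.4905e-04; check Q = 2.1110e-04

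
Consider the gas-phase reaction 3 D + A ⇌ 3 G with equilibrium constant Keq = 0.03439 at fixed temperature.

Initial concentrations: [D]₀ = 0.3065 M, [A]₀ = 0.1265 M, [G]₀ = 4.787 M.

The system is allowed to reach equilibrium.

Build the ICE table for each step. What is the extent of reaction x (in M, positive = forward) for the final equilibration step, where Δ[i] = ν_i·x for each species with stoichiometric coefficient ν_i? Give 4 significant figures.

Q₀ = 3.0117e+04 vs Keq = 0.03439 ⇒ Q>K, reverse
Step 1:
                   D          A          G
  Initial     0.3065     0.1265      4.787
  Change       3.458      1.153     -3.458
  Equil        3.765      1.279      1.329
  solve Keq expr → x = -1.153; check Q = 0.03439

x = -1.153 M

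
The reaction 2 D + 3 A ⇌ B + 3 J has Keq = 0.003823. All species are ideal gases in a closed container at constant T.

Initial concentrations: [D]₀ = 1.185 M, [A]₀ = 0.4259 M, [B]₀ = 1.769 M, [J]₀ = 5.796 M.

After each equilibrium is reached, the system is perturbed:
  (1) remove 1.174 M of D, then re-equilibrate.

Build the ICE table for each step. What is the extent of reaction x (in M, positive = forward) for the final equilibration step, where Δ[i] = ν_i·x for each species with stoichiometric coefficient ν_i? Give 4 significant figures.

Q₀ = 3175 vs Keq = 0.003823 ⇒ Q>K, reverse
Step 1:
                  D         A         B         J
  Initial     1.185    0.4259     1.769     5.796
  Change      2.534       3.8    -1.267      -3.8
  Equil       3.719     4.226    0.5022     1.996
  solve Keq expr → x = -1.267; check Q = 0.003823
Then remove 1.174 M of D.
Step 2:
                  D         A         B         J
  Initial     2.545     4.226    0.5022     1.996
  Change     0.1441    0.2162  -0.07206   -0.2162
  Equil       2.689     4.443    0.4301     1.779
  solve Keq expr → x = -0.07206; check Q = 0.003823

x = -0.07206 M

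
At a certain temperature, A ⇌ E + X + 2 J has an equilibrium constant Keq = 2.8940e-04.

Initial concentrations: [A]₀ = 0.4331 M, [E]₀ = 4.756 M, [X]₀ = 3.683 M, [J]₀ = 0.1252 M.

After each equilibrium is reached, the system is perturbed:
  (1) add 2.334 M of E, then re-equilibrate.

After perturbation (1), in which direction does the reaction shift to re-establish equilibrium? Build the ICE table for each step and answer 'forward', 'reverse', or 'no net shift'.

Direction: reverse

Q₀ = 0.634 vs Keq = 2.8940e-04 ⇒ Q>K, reverse
Step 1:
                   A          E          X          J
  Initial     0.4331      4.756      3.683     0.1252
  Change     0.06115   -0.06115   -0.06115    -0.1223
  Equil       0.4942      4.695      3.622     0.0029
  solve Keq expr → x = -0.06115; check Q = 2.8940e-04
Then add 2.334 M of E.
Step 2:
                   A          E          X          J
  Initial     0.4942      7.029      3.622     0.0029
  Change  2.6460e-04 -2.6460e-04 -2.6460e-04 -5.2919e-04
  Equil       0.4945      7.029      3.622   0.002371
  solve Keq expr → x = -2.6460e-04; check Q = 2.8940e-04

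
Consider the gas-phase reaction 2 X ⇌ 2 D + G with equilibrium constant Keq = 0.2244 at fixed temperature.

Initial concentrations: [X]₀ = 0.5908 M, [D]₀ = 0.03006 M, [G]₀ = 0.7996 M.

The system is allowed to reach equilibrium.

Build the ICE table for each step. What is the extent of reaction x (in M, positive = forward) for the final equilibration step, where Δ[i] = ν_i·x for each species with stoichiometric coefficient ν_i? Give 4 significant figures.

x = 0.0888 M

Q₀ = 0.00207 vs Keq = 0.2244 ⇒ Q<K, forward
Step 1:
                    X           D           G
  I            0.5908     0.03006      0.7996
  C           -0.1776      0.1776      0.0888
  E            0.4132      0.2077      0.8884
  solve Keq expr → x = 0.0888; check Q = 0.2244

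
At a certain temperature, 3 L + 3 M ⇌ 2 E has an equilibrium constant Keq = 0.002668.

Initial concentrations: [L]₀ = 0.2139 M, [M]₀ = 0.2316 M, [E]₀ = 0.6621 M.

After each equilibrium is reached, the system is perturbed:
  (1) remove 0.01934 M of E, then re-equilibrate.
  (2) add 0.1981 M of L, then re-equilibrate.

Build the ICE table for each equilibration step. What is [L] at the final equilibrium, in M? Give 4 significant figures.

[L]_eq = 1.255 M

Q₀ = 3606 vs Keq = 0.002668 ⇒ Q>K, reverse
Step 1:
                    L           M           E
  Initial      0.2139      0.2316      0.6621
  Change       0.8872      0.8872     -0.5915
  Equil         1.101       1.119     0.07063
  solve Keq expr → x = -0.2957; check Q = 0.002668
Then remove 0.01934 M of E.
Step 2:
                    L           M           E
  Initial       1.101       1.119     0.05129
  Change     -0.02265    -0.02265      0.0151
  Equil         1.078       1.096     0.06639
  solve Keq expr → x = 0.007551; check Q = 0.002668
Then add 0.1981 M of L.
Step 3:
                    L           M           E
  Initial       1.277       1.096     0.06639
  Change     -0.02171    -0.02171     0.01447
  Equil         1.255       1.074     0.08086
  solve Keq expr → x = 0.007237; check Q = 0.002668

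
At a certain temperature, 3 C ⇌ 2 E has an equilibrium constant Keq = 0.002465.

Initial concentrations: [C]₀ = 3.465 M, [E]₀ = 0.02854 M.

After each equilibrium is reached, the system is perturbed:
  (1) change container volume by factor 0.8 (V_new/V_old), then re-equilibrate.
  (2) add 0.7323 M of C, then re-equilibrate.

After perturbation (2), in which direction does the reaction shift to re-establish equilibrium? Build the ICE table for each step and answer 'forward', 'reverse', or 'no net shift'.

Q₀ = 1.9579e-05 vs Keq = 0.002465 ⇒ Q<K, forward
Step 1:
                   C          E
  I            3.465    0.02854
  C          -0.3639     0.2426
  E            3.101     0.2711
  solve Keq expr → x = 0.1213; check Q = 0.002465
Then change container volume by factor 0.8 (V_new/V_old).
Step 2:
                   C          E
  I            3.876     0.3389
  C         -0.04922    0.03281
  E            3.827     0.3717
  solve Keq expr → x = 0.01641; check Q = 0.002465
Then add 0.7323 M of C.
Step 3:
                   C          E
  I            4.559     0.3717
  C          -0.1354    0.09027
  E            4.424      0.462
  solve Keq expr → x = 0.04514; check Q = 0.002465

Direction: forward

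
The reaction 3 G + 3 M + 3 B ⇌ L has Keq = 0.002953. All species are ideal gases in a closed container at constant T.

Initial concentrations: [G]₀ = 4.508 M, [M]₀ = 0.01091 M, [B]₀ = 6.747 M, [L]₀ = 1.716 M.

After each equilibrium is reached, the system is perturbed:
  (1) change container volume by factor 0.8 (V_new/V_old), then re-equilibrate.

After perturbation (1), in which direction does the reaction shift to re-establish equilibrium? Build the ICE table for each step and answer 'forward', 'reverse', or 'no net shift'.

Direction: forward

Q₀ = 46.96 vs Keq = 0.002953 ⇒ Q>K, reverse
Step 1:
                    G           M           B           L
  I             4.508     0.01091       6.747       1.716
  C             0.237       0.237       0.237    -0.07899
  E             4.745      0.2479       6.984       1.637
  solve Keq expr → x = -0.07899; check Q = 0.002953
Then change container volume by factor 0.8 (V_new/V_old).
Step 2:
                    G           M           B           L
  I             5.931      0.3099        8.73       2.046
  C           -0.1312     -0.1312     -0.1312     0.04373
  E               5.8      0.1787       8.599        2.09
  solve Keq expr → x = 0.04373; check Q = 0.002953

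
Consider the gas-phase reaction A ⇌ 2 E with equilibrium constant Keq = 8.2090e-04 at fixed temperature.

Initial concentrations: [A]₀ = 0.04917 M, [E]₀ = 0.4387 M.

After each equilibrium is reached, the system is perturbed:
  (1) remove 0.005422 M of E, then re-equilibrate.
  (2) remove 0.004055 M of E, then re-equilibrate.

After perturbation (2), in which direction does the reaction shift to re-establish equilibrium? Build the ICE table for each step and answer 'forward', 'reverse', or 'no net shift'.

Q₀ = 3.914 vs Keq = 8.2090e-04 ⇒ Q>K, reverse
Step 1:
                  A         E
  Initial   0.04917    0.4387
  Change      0.212   -0.4241
  Equil      0.2612   0.01464
  solve Keq expr → x = -0.212; check Q = 8.2090e-04
Then remove 0.005422 M of E.
Step 2:
                  A         E
  Initial    0.2612  0.009221
  Change  -0.002673  0.005347
  Equil      0.2585   0.01457
  solve Keq expr → x = 0.002673; check Q = 8.2090e-04
Then remove 0.004055 M of E.
Step 3:
                  A         E
  Initial    0.2585   0.01051
  Change  -0.001999  0.003999
  Equil      0.2565   0.01451
  solve Keq expr → x = 0.001999; check Q = 8.2090e-04

Direction: forward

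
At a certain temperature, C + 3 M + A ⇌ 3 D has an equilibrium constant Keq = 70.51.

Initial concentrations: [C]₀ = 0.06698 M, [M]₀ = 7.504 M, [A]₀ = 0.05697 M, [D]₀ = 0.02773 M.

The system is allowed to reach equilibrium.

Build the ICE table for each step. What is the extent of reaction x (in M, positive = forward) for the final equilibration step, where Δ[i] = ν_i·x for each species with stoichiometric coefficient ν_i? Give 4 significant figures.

Q₀ = 1.3225e-05 vs Keq = 70.51 ⇒ Q<K, forward
Step 1:
                    C           M           A           D
  init        0.06698       7.504     0.05697     0.02773
  Δ          -0.05694     -0.1708    -0.05694      0.1708
  eq          0.01004       7.333  2.8046e-05      0.1986
  solve Keq expr → x = 0.05694; check Q = 70.51

x = 0.05694 M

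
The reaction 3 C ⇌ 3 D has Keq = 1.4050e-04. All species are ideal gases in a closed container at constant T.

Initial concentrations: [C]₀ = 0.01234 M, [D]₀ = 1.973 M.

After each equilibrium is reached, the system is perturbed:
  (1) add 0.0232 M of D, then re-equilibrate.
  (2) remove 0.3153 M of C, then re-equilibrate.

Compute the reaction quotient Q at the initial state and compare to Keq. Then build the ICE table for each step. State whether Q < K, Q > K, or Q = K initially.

Q₀ = 4.0873e+06 vs Keq = 1.4050e-04 ⇒ Q>K, reverse
Step 1:
                    C           D
  init        0.01234       1.973
  Δ             1.875      -1.875
  eq            1.887     0.09811
  solve Keq expr → x = -0.625; check Q = 1.4050e-04
Then add 0.0232 M of D.
Step 2:
                    C           D
  init          1.887      0.1213
  Δ           0.02205    -0.02205
  eq            1.909     0.09926
  solve Keq expr → x = -0.007351; check Q = 1.4050e-04
Then remove 0.3153 M of C.
Step 3:
                    C           D
  init          1.594     0.09926
  Δ           0.01558    -0.01558
  eq             1.61     0.08368
  solve Keq expr → x = -0.005194; check Q = 1.4050e-04

Q₀ = 4.0873e+06; Q > K (proceeds reverse)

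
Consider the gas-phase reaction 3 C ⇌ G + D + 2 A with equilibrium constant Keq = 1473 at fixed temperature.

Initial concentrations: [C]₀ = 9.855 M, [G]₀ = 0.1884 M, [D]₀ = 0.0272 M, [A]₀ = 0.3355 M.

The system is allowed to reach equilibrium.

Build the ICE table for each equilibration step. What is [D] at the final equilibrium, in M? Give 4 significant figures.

[D]_eq = 3.093 M

Q₀ = 6.0265e-07 vs Keq = 1473 ⇒ Q<K, forward
Step 1:
                   C          G          D          A
  I            9.855     0.1884     0.0272     0.3355
  C           -9.196      3.065      3.065      6.131
  E           0.6586      3.254      3.093      6.466
  solve Keq expr → x = 3.065; check Q = 1473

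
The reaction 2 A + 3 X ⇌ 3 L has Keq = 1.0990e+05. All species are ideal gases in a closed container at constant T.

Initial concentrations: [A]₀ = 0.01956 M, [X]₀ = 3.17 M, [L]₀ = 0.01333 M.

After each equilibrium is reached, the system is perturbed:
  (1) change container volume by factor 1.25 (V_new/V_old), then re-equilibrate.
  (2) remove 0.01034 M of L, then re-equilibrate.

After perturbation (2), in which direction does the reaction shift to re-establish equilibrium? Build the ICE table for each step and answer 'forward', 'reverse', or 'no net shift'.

Q₀ = 1.9435e-04 vs Keq = 1.0990e+05 ⇒ Q<K, forward
Step 1:
                   A          X          L
  init       0.01956       3.17    0.01333
  Δ         -0.01956   -0.02933    0.02933
  eq      4.7758e-06      3.141    0.04266
  solve Keq expr → x = 0.009778; check Q = 1.0990e+05
Then change container volume by factor 1.25 (V_new/V_old).
Step 2:
                   A          X          L
  init    3.8206e-06      2.513    0.03413
  Δ       9.5485e-07 1.4323e-06 -1.4323e-06
  eq      4.7755e-06      2.513    0.03413
  solve Keq expr → x = -4.7742e-07; check Q = 1.0990e+05
Then remove 0.01034 M of L.
Step 3:
                   A          X          L
  init    4.7755e-06      2.513    0.02379
  Δ       -1.9959e-06 -2.9939e-06 2.9939e-06
  eq      2.7796e-06      2.513    0.02379
  solve Keq expr → x = 9.9795e-07; check Q = 1.0990e+05

Direction: forward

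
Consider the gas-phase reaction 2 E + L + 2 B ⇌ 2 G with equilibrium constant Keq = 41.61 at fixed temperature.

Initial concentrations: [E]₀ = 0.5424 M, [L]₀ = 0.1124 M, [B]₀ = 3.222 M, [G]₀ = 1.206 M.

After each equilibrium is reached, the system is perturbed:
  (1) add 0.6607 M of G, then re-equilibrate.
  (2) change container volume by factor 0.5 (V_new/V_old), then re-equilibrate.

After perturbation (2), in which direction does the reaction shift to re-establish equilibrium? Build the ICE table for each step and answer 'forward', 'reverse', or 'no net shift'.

Direction: forward

Q₀ = 4.237 vs Keq = 41.61 ⇒ Q<K, forward
Step 1:
                    E           L           B           G
  I            0.5424      0.1124       3.222       1.206
  C           -0.1596    -0.07979     -0.1596      0.1596
  E            0.3828     0.03261       3.062       1.366
  solve Keq expr → x = 0.07979; check Q = 41.61
Then add 0.6607 M of G.
Step 2:
                    E           L           B           G
  I            0.3828     0.03261       3.062       2.026
  C           0.04294     0.02147     0.04294    -0.04294
  E            0.4258     0.05408       3.105       1.983
  solve Keq expr → x = -0.02147; check Q = 41.61
Then change container volume by factor 0.5 (V_new/V_old).
Step 3:
                    E           L           B           G
  I            0.8515      0.1082       6.211       3.967
  C           -0.1681    -0.08407     -0.1681      0.1681
  E            0.6834      0.0241       6.043       4.135
  solve Keq expr → x = 0.08407; check Q = 41.61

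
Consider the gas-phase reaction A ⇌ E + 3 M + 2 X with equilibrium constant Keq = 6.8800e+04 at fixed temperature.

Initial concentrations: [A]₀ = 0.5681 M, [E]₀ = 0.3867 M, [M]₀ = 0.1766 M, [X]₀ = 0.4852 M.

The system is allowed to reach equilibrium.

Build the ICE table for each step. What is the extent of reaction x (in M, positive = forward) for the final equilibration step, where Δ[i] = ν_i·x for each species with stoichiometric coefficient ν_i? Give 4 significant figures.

Q₀ = 8.8260e-04 vs Keq = 6.8800e+04 ⇒ Q<K, forward
Step 1:
                    A           E           M           X
  I            0.5681      0.3867      0.1766      0.4852
  C           -0.5679      0.5679       1.704       1.136
  E        2.4229e-04      0.9546        1.88       1.621
  solve Keq expr → x = 0.5679; check Q = 6.8800e+04

x = 0.5679 M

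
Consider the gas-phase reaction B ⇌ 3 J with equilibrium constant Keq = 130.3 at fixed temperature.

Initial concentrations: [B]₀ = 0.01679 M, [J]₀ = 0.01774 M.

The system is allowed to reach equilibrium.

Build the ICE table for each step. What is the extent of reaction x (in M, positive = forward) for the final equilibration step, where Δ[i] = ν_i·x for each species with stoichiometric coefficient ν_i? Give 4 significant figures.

Q₀ = 3.3251e-04 vs Keq = 130.3 ⇒ Q<K, forward
Step 1:
                  B         J
  I         0.01679   0.01774
  C        -0.01679   0.05036
  E       2.4241e-06    0.0681
  solve Keq expr → x = 0.01679; check Q = 130.3

x = 0.01679 M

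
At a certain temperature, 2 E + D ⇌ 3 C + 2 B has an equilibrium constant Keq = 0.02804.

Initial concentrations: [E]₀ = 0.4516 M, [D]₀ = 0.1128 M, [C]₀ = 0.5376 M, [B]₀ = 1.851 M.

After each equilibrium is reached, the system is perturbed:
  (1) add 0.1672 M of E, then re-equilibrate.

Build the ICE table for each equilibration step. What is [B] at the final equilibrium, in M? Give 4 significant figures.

[B]_eq = 1.579 M

Q₀ = 23.14 vs Keq = 0.02804 ⇒ Q>K, reverse
Step 1:
                   E          D          C          B
  init        0.4516     0.1128     0.5376      1.851
  Δ           0.2813     0.1406    -0.4219    -0.2813
  eq          0.7329     0.2534     0.1157       1.57
  solve Keq expr → x = -0.1406; check Q = 0.02804
Then add 0.1672 M of E.
Step 2:
                   E          D          C          B
  init        0.9001     0.2534     0.1157       1.57
  Δ        -0.009758  -0.004879    0.01464   0.009758
  eq          0.8903     0.2486     0.1303      1.579
  solve Keq expr → x = 0.004879; check Q = 0.02804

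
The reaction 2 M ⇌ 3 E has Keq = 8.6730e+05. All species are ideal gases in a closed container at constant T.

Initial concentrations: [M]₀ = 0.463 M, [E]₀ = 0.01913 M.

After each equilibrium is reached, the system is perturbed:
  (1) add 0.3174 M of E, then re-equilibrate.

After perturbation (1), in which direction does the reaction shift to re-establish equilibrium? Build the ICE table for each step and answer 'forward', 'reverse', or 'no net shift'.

Q₀ = 3.2657e-05 vs Keq = 8.6730e+05 ⇒ Q<K, forward
Step 1:
                   M          E
  Initial      0.463    0.01913
  Change     -0.4624     0.6935
  Equil   6.4601e-04     0.7127
  solve Keq expr → x = 0.2312; check Q = 8.6730e+05
Then add 0.3174 M of E.
Step 2:
                   M          E
  Initial 6.4601e-04       1.03
  Change  4.7538e-04 -7.1308e-04
  Equil     0.001121      1.029
  solve Keq expr → x = -2.3769e-04; check Q = 8.6730e+05

Direction: reverse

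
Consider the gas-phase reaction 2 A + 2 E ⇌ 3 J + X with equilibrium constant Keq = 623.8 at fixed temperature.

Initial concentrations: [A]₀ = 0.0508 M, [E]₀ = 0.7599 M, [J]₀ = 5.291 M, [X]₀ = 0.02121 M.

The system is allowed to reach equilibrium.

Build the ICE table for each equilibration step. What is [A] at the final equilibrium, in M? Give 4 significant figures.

[A]_eq = 0.06876 M

Q₀ = 2108 vs Keq = 623.8 ⇒ Q>K, reverse
Step 1:
                    A           E           J           X
  init         0.0508      0.7599       5.291     0.02121
  Δ           0.01796     0.01796    -0.02693   -0.008978
  eq          0.06876      0.7779       5.264     0.01223
  solve Keq expr → x = -0.008978; check Q = 623.8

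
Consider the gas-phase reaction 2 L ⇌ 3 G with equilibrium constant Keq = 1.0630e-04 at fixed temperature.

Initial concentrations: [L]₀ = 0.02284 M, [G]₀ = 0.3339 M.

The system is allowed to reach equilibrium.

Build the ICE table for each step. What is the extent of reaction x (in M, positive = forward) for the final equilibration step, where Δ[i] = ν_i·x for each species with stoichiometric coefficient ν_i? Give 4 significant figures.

x = -0.1053 M

Q₀ = 71.36 vs Keq = 1.0630e-04 ⇒ Q>K, reverse
Step 1:
                   L          G
  I          0.02284     0.3339
  C           0.2106    -0.3159
  E           0.2335    0.01796
  solve Keq expr → x = -0.1053; check Q = 1.0630e-04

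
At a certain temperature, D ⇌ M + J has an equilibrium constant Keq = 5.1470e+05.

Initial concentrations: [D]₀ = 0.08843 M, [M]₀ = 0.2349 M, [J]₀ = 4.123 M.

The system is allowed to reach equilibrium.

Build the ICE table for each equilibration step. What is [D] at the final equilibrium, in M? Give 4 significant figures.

[D]_eq = 2.6456e-06 M

Q₀ = 10.95 vs Keq = 5.1470e+05 ⇒ Q<K, forward
Step 1:
                   D          M          J
  I          0.08843     0.2349      4.123
  C         -0.08843    0.08843    0.08843
  E       2.6456e-06     0.3233      4.211
  solve Keq expr → x = 0.08843; check Q = 5.1470e+05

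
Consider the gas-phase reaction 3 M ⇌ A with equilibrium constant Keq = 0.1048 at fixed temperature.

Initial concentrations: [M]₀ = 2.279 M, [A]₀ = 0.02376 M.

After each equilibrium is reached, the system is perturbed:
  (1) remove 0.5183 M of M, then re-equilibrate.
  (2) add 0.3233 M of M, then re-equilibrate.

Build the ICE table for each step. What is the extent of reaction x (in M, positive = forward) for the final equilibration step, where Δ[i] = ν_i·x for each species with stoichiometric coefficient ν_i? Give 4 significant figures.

Q₀ = 0.002007 vs Keq = 0.1048 ⇒ Q<K, forward
Step 1:
                   M          A
  Initial      2.279    0.02376
  Change     -0.8487     0.2829
  Equil         1.43     0.3067
  solve Keq expr → x = 0.2829; check Q = 0.1048
Then remove 0.5183 M of M.
Step 2:
                   M          A
  Initial      0.912     0.3067
  Change      0.3249    -0.1083
  Equil        1.237     0.1983
  solve Keq expr → x = -0.1083; check Q = 0.1048
Then add 0.3233 M of M.
Step 3:
                   M          A
  Initial       1.56     0.1983
  Change     -0.1986    0.06621
  Equil        1.362     0.2646
  solve Keq expr → x = 0.06621; check Q = 0.1048

x = 0.06621 M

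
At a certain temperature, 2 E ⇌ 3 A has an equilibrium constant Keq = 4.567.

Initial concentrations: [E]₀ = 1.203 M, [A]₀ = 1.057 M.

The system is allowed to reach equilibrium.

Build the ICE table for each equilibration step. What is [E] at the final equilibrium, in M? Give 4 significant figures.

[E]_eq = 0.8868 M

Q₀ = 0.816 vs Keq = 4.567 ⇒ Q<K, forward
Step 1:
                  E         A
  I           1.203     1.057
  C         -0.3162    0.4744
  E          0.8868     1.531
  solve Keq expr → x = 0.1581; check Q = 4.567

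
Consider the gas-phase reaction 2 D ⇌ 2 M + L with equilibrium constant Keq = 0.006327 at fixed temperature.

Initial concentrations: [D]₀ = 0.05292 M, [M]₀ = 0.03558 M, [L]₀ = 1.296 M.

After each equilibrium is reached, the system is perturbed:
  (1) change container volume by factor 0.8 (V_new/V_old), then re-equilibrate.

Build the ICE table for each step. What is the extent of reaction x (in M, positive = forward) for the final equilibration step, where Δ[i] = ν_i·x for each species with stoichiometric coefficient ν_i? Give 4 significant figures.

x = -3.6041e-04 M

Q₀ = 0.5858 vs Keq = 0.006327 ⇒ Q>K, reverse
Step 1:
                   D          M          L
  I          0.05292    0.03558      1.296
  C          0.02977   -0.02977   -0.01488
  E          0.08269   0.005811      1.281
  solve Keq expr → x = -0.01488; check Q = 0.006327
Then change container volume by factor 0.8 (V_new/V_old).
Step 2:
                   D          M          L
  I           0.1034   0.007264      1.601
  C       7.2081e-04 -7.2081e-04 -3.6041e-04
  E           0.1041   0.006543      1.601
  solve Keq expr → x = -3.6041e-04; check Q = 0.006327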